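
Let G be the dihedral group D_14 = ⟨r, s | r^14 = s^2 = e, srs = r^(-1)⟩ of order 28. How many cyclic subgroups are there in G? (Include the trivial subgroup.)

18

Each element a generates a cyclic subgroup ⟨a⟩; distinct elements may generate the same one (a cyclic group of order d has φ(d) generators).
Cyclic subgroups by order — order 1: 1; order 2: 15; order 7: 1; order 14: 1.
Total: 18.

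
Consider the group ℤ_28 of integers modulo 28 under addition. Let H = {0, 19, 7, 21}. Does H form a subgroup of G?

No

19 ∈ H but its inverse 9 ∉ H, so H is not a subgroup.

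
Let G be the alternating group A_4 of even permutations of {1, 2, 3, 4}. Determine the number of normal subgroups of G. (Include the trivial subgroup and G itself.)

3

G has 10 subgroups. Checking conjugation-invariance by order — order 1: 1/1 normal; order 2: 0/3 normal; order 3: 0/4 normal; order 4: 1/1 normal; order 12: 1/1 normal.
Total normal subgroups: 3.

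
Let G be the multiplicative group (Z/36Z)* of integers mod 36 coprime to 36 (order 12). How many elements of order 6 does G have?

6

The elements of order 6 are: 5, 7, 11, 23, 29, 31.
That's 6.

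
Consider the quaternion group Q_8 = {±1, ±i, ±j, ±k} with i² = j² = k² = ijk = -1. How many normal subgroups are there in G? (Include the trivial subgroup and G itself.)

6

G has 6 subgroups. Checking conjugation-invariance by order — order 1: 1/1 normal; order 2: 1/1 normal; order 4: 3/3 normal; order 8: 1/1 normal.
Total normal subgroups: 6.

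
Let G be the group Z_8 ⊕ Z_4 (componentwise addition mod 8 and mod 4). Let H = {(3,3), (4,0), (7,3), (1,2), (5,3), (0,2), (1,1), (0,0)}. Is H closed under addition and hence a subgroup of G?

(1,2) ∈ H but its inverse (7,2) ∉ H, so H is not a subgroup.

No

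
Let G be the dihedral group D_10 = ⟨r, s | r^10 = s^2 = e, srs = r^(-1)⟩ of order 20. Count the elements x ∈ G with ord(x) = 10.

The elements of order 10 are: r, r^3, r^7, r^9.
That's 4.

4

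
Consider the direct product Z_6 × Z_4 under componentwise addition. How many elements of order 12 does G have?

8

An element (a,b) has order lcm(ord(a), ord(b)); count pairs with lcm equal to 12.
Enumerating gives 8 such elements.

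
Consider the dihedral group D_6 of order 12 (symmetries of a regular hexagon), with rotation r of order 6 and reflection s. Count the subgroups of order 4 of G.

3

|G| = 12 and 4 | 12, so subgroups of order 4 are possible by Lagrange.
The subgroups of order 4 are: {e, r^3, r^2s, r^5s}; {e, r^3, s, r^3s}; {e, r^3, rs, r^4s}.
So G has 3 subgroups of order 4.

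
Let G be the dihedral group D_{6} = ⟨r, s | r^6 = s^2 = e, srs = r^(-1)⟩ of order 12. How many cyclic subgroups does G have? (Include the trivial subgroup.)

10

A cyclic subgroup of order d is generated by each of its φ(d) elements of order d, so the cyclic subgroups of order d number (#elements of order d)/φ(d).
Cyclic subgroups by order — order 1: 1; order 2: 7; order 3: 1; order 6: 1.
Total: 10.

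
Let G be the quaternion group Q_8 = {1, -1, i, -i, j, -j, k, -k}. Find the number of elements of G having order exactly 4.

6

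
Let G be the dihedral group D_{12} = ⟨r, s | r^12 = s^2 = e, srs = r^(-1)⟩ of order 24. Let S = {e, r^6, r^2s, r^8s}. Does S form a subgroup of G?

|S| = 4 divides |G| = 24, consistent with Lagrange.
S contains the identity, every element's inverse is in S, and S is closed under ·: it is a subgroup.

Yes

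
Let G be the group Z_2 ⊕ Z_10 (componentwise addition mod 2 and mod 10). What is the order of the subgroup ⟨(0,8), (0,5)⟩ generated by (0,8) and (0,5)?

10

|⟨(0,8)⟩| = 5 and |⟨(0,5)⟩| = 2, so |H| is a multiple of lcm(5, 2) = 10 and divides |G| = 20.
Closing under the operation: H = {(0,0), (0,1), (0,2), (0,3), (0,4), (0,5), (0,6), (0,7), (0,8), (0,9)}, so |H| = 10.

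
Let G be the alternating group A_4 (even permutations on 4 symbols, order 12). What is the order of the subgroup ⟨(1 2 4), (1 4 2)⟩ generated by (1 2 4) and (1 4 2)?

3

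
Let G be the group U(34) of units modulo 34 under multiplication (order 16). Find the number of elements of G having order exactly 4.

2

The elements of order 4 are: 13, 21.
That's 2.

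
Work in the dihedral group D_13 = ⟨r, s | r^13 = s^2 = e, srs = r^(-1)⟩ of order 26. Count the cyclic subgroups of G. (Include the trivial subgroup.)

Each element a generates a cyclic subgroup ⟨a⟩; distinct elements may generate the same one (a cyclic group of order d has φ(d) generators).
Cyclic subgroups by order — order 1: 1; order 2: 13; order 13: 1.
Total: 15.

15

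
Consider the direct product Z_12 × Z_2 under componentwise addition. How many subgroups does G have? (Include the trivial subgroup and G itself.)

16

|G| = 24, so by Lagrange every subgroup order divides 24. Divisors: 1, 2, 3, 4, 6, 8, 12, 24.
Subgroups by order — order 1: 1; order 2: 3; order 3: 1; order 4: 3; order 6: 3; order 8: 1; order 12: 3; order 24: 1.
Total: 1 + 3 + 1 + 3 + 3 + 1 + 3 + 1 = 16.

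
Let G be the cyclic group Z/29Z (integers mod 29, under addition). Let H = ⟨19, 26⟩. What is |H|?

29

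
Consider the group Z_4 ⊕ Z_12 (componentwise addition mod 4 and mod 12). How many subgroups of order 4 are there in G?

7

|G| = 48 and 4 | 48, so subgroups of order 4 are possible by Lagrange.
The subgroups of order 4 are: {(0,0), (0,3), (0,6), (0,9)}; {(0,0), (0,6), (2,0), (2,6)}; {(0,0), (0,6), (2,3), (2,9)}; {(0,0), (1,0), (2,0), (3,0)}; … (7 in all).
So G has 7 subgroups of order 4.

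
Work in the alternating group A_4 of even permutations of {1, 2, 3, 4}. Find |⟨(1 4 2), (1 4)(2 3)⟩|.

|⟨(1 4 2)⟩| = 3 and |⟨(1 4)(2 3)⟩| = 2, so |H| is a multiple of lcm(3, 2) = 6 and divides |G| = 12.
Closing {(1 4 2), (1 4)(2 3)} under the group operation gives all of G, so |H| = 12.

12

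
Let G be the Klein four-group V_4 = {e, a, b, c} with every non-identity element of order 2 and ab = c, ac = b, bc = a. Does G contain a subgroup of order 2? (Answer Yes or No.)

2 | 4. A subgroup of order 2 is {e, a}.

Yes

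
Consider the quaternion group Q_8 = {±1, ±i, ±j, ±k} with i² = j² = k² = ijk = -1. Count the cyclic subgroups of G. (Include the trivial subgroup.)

A cyclic subgroup of order d is generated by each of its φ(d) elements of order d, so the cyclic subgroups of order d number (#elements of order d)/φ(d).
Cyclic subgroups by order — order 1: 1; order 2: 1; order 4: 3.
Total: 5.

5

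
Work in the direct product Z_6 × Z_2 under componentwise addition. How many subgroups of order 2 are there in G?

3

|G| = 12 and 2 | 12, so subgroups of order 2 are possible by Lagrange.
The subgroups of order 2 are: {(0,0), (0,1)}; {(0,0), (3,0)}; {(0,0), (3,1)}.
So G has 3 subgroups of order 2.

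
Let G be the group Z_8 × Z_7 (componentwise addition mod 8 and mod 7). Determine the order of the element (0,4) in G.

The order of (0,4) in Z_8 × Z_7 is lcm(ord(0) in Z_8, ord(4) in Z_7).
ord(0) = 1 and ord(4) = 7, so |⟨(0,4)⟩| = lcm(1, 7) = 7.

7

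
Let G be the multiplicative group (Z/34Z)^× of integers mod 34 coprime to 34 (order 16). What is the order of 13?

4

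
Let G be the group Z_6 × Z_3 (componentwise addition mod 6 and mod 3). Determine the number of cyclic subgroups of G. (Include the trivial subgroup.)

10

Each element a generates a cyclic subgroup ⟨a⟩; distinct elements may generate the same one (a cyclic group of order d has φ(d) generators).
Cyclic subgroups by order — order 1: 1; order 2: 1; order 3: 4; order 6: 4.
Total: 10.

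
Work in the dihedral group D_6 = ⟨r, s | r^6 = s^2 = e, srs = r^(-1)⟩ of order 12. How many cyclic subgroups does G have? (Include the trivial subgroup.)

10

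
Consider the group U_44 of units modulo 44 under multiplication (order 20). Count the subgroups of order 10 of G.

3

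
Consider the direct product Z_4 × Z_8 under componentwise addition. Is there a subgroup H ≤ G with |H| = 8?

Yes

8 | 32. A subgroup of order 8 is {(0,0), (0,1), (0,2), (0,3), (0,4), (0,5), (0,6), (0,7)}.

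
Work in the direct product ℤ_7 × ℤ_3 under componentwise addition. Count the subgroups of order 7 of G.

1

|G| = 21 and 7 | 21, so subgroups of order 7 are possible by Lagrange.
The subgroups of order 7 are: {(0,0), (1,0), (2,0), (3,0), (4,0), (5,0), (6,0)}.
So G has 1 subgroup of order 7.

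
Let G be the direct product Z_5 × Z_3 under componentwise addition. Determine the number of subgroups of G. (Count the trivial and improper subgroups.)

4

|G| = 15, so by Lagrange every subgroup order divides 15. Divisors: 1, 3, 5, 15.
Subgroups by order — order 1: 1; order 3: 1; order 5: 1; order 15: 1.
Total: 1 + 1 + 1 + 1 = 4.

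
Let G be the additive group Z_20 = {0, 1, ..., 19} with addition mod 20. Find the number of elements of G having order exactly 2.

1

In a cyclic group of order 20, the number of elements of order d (for d | 20) is φ(d).
φ(2) = 1.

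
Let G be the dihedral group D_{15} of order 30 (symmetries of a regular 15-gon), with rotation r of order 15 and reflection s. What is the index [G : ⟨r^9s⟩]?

|⟨r^9s⟩| = 2 and |G| = 30.
By Lagrange, [G : H] = |G|/|H| = 30/2 = 15.

15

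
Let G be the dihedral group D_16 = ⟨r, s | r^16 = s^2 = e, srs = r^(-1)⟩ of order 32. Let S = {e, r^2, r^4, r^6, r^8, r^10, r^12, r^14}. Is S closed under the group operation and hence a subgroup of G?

Yes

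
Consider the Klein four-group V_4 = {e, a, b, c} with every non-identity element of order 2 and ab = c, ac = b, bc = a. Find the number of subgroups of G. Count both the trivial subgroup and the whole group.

5

|G| = 4, so by Lagrange every subgroup order divides 4. Divisors: 1, 2, 4.
Subgroups by order — order 1: 1; order 2: 3; order 4: 1.
Total: 1 + 3 + 1 = 5.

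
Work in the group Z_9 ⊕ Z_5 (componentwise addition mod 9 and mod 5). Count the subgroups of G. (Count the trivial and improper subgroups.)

6

|G| = 45, so by Lagrange every subgroup order divides 45. Divisors: 1, 3, 5, 9, 15, 45.
Subgroups by order — order 1: 1; order 3: 1; order 5: 1; order 9: 1; order 15: 1; order 45: 1.
Total: 1 + 1 + 1 + 1 + 1 + 1 = 6.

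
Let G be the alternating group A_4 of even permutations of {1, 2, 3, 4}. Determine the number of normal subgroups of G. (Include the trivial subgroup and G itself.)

3

G has 10 subgroups. Checking conjugation-invariance by order — order 1: 1/1 normal; order 2: 0/3 normal; order 3: 0/4 normal; order 4: 1/1 normal; order 12: 1/1 normal.
Total normal subgroups: 3.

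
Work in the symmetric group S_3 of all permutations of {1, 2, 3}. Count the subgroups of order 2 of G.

3

|G| = 6 and 2 | 6, so subgroups of order 2 are possible by Lagrange.
The subgroups of order 2 are: {e, (1 2)}; {e, (1 3)}; {e, (2 3)}.
So G has 3 subgroups of order 2.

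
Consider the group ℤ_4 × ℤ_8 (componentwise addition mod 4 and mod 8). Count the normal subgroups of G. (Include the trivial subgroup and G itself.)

22

G is abelian, so every subgroup is normal.
G has 22 subgroups in total, hence 22 normal subgroups.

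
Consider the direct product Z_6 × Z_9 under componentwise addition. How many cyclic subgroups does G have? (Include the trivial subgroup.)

16

A cyclic subgroup of order d is generated by each of its φ(d) elements of order d, so the cyclic subgroups of order d number (#elements of order d)/φ(d).
Cyclic subgroups by order — order 1: 1; order 2: 1; order 3: 4; order 6: 4; order 9: 3; order 18: 3.
Total: 16.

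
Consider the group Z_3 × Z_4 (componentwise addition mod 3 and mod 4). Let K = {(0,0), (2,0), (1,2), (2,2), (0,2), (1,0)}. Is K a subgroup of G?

|K| = 6 divides |G| = 12, consistent with Lagrange.
K contains the identity, every element's inverse is in K, and K is closed under +: it is a subgroup.
In fact K = ⟨(1,2)⟩.

Yes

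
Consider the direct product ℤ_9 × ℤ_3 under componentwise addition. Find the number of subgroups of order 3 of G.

4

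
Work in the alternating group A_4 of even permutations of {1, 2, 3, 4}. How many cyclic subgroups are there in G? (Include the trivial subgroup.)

8

A cyclic subgroup of order d is generated by each of its φ(d) elements of order d, so the cyclic subgroups of order d number (#elements of order d)/φ(d).
Cyclic subgroups by order — order 1: 1; order 2: 3; order 3: 4.
Total: 8.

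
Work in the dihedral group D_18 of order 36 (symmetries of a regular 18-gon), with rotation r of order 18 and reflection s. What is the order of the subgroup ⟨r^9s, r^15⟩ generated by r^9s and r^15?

12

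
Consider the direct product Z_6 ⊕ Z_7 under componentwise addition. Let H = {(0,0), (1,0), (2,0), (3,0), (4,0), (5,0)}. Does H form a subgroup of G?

|H| = 6 divides |G| = 42, consistent with Lagrange.
H contains the identity, every element's inverse is in H, and H is closed under +: it is a subgroup.
In fact H = ⟨(5,0)⟩.

Yes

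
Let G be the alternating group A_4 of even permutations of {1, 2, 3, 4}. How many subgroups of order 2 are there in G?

|G| = 12 and 2 | 12, so subgroups of order 2 are possible by Lagrange.
The subgroups of order 2 are: {e, (1 2)(3 4)}; {e, (1 3)(2 4)}; {e, (1 4)(2 3)}.
So G has 3 subgroups of order 2.

3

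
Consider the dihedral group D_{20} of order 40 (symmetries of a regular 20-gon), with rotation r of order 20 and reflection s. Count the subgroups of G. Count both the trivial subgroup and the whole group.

48

|G| = 40, so by Lagrange every subgroup order divides 40. Divisors: 1, 2, 4, 5, 8, 10, 20, 40.
Subgroups by order — order 1: 1; order 2: 21; order 4: 11; order 5: 1; order 8: 5; order 10: 5; order 20: 3; order 40: 1.
Total: 1 + 21 + 11 + 1 + 5 + 5 + 3 + 1 = 48.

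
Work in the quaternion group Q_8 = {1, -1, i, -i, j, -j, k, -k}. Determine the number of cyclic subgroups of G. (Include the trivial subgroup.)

5

Each element a generates a cyclic subgroup ⟨a⟩; distinct elements may generate the same one (a cyclic group of order d has φ(d) generators).
Cyclic subgroups by order — order 1: 1; order 2: 1; order 4: 3.
Total: 5.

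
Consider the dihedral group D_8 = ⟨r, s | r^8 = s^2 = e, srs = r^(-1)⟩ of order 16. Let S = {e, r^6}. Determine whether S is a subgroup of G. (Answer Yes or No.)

No

r^6 ∈ S but its inverse r^2 ∉ S, so S is not a subgroup.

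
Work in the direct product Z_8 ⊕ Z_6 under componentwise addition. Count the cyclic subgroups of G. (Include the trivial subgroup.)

16

Group the elements of G by the cyclic subgroup they generate; each cyclic subgroup of order d accounts for φ(d) elements.
Cyclic subgroups by order — order 1: 1; order 2: 3; order 3: 1; order 4: 2; order 6: 3; order 8: 2; order 12: 2; order 24: 2.
Total: 16.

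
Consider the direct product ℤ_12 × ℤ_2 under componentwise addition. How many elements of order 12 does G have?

8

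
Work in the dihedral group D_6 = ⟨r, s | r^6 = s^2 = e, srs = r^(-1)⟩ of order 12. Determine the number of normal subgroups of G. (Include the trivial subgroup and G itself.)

G has 16 subgroups. Checking conjugation-invariance by order — order 1: 1/1 normal; order 2: 1/7 normal; order 3: 1/1 normal; order 4: 0/3 normal; order 6: 3/3 normal; order 12: 1/1 normal.
Total normal subgroups: 7.

7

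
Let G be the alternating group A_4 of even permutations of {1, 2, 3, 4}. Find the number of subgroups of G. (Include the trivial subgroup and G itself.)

10

|G| = 12, so by Lagrange every subgroup order divides 12. Divisors: 1, 2, 3, 4, 6, 12.
Subgroups by order — order 1: 1; order 2: 3; order 3: 4; order 4: 1; order 6: 0; order 12: 1.
Total: 1 + 3 + 4 + 1 + 0 + 1 = 10.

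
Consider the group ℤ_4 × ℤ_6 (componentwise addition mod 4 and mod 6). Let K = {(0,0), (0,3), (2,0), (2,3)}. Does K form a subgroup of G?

Yes

|K| = 4 divides |G| = 24, consistent with Lagrange.
K contains the identity, every element's inverse is in K, and K is closed under +: it is a subgroup.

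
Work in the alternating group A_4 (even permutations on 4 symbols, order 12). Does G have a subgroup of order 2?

Yes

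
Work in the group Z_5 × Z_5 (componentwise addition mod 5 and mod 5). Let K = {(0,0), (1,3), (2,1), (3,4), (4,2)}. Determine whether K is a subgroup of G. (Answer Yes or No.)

|K| = 5 divides |G| = 25, consistent with Lagrange.
K contains the identity, every element's inverse is in K, and K is closed under +: it is a subgroup.
In fact K = ⟨(2,1)⟩.

Yes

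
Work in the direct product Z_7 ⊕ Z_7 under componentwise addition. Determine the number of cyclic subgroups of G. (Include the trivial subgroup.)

Each element a generates a cyclic subgroup ⟨a⟩; distinct elements may generate the same one (a cyclic group of order d has φ(d) generators).
Cyclic subgroups by order — order 1: 1; order 7: 8.
Total: 9.

9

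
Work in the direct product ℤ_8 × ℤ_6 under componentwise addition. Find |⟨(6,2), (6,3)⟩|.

24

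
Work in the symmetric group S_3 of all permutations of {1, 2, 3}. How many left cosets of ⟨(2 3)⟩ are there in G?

|⟨(2 3)⟩| = 2 and |G| = 6.
By Lagrange, [G : H] = |G|/|H| = 6/2 = 3.

3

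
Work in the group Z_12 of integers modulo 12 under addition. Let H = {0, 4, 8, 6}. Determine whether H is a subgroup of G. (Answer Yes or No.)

Closure fails: 4 + 6 = 10 ∉ H. So H is not a subgroup.

No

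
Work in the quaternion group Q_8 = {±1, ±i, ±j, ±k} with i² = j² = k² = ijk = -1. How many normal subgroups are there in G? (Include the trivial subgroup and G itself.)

G has 6 subgroups. Checking conjugation-invariance by order — order 1: 1/1 normal; order 2: 1/1 normal; order 4: 3/3 normal; order 8: 1/1 normal.
Total normal subgroups: 6.

6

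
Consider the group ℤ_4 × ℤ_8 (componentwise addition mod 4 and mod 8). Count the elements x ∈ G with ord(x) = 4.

12

An element (a,b) has order lcm(ord(a), ord(b)); count pairs with lcm equal to 4.
Enumerating gives 12 such elements.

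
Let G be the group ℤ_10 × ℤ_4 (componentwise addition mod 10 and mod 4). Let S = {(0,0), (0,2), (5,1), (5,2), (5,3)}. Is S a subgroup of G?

Closure fails: (0,2) + (5,2) = (5,0) ∉ S. So S is not a subgroup.

No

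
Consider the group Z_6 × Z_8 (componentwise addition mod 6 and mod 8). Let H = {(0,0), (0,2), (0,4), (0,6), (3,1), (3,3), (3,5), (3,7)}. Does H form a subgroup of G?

|H| = 8 divides |G| = 48, consistent with Lagrange.
H contains the identity, every element's inverse is in H, and H is closed under +: it is a subgroup.
In fact H = ⟨(3,1)⟩.

Yes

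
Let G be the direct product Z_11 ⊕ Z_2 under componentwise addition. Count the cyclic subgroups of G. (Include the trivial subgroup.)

4

A cyclic subgroup of order d is generated by each of its φ(d) elements of order d, so the cyclic subgroups of order d number (#elements of order d)/φ(d).
Cyclic subgroups by order — order 1: 1; order 2: 1; order 11: 1; order 22: 1.
Total: 4.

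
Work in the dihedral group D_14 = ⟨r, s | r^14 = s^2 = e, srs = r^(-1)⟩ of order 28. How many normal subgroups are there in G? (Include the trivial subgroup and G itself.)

G has 28 subgroups. Checking conjugation-invariance by order — order 1: 1/1 normal; order 2: 1/15 normal; order 4: 0/7 normal; order 7: 1/1 normal; order 14: 3/3 normal; order 28: 1/1 normal.
Total normal subgroups: 7.

7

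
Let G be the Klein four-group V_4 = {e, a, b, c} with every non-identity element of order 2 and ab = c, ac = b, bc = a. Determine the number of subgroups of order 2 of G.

|G| = 4 and 2 | 4, so subgroups of order 2 are possible by Lagrange.
The subgroups of order 2 are: {e, a}; {e, b}; {e, c}.
So G has 3 subgroups of order 2.

3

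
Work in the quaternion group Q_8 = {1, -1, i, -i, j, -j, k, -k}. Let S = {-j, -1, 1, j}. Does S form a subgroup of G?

Yes

|S| = 4 divides |G| = 8, consistent with Lagrange.
S contains the identity, every element's inverse is in S, and S is closed under ·: it is a subgroup.
In fact S = ⟨j⟩.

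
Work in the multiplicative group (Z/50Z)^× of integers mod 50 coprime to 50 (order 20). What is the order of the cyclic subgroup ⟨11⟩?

Compute successive powers of 11 mod 50: 11, 21, 31, 41, 1; 11^5 ≡ 1 (mod 50).
So |⟨11⟩| = 5.

5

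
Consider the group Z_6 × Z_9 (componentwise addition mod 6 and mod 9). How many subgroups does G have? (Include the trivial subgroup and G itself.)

|G| = 54, so by Lagrange every subgroup order divides 54. Divisors: 1, 2, 3, 6, 9, 18, 27, 54.
Subgroups by order — order 1: 1; order 2: 1; order 3: 4; order 6: 4; order 9: 4; order 18: 4; order 27: 1; order 54: 1.
Total: 1 + 1 + 4 + 4 + 4 + 4 + 1 + 1 = 20.

20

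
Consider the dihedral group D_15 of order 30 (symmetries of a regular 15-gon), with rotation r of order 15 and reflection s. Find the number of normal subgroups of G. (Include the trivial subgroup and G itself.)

G has 28 subgroups. Checking conjugation-invariance by order — order 1: 1/1 normal; order 2: 0/15 normal; order 3: 1/1 normal; order 5: 1/1 normal; order 6: 0/5 normal; order 10: 0/3 normal; order 15: 1/1 normal; order 30: 1/1 normal.
Total normal subgroups: 5.

5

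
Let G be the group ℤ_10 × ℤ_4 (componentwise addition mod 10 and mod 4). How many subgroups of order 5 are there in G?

|G| = 40 and 5 | 40, so subgroups of order 5 are possible by Lagrange.
The subgroups of order 5 are: {(0,0), (2,0), (4,0), (6,0), (8,0)}.
So G has 1 subgroup of order 5.

1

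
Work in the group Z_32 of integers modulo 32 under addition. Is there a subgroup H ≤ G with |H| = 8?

Yes

8 | 32. A subgroup of order 8 is {0, 4, 8, 12, 16, 20, 24, 28}.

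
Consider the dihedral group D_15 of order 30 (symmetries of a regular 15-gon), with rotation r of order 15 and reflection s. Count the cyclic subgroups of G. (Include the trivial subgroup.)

A cyclic subgroup of order d is generated by each of its φ(d) elements of order d, so the cyclic subgroups of order d number (#elements of order d)/φ(d).
Cyclic subgroups by order — order 1: 1; order 2: 15; order 3: 1; order 5: 1; order 15: 1.
Total: 19.

19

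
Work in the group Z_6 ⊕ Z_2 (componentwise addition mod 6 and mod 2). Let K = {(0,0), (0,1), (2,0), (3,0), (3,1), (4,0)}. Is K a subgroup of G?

No

Closure fails: (0,1) + (4,0) = (4,1) ∉ K. So K is not a subgroup.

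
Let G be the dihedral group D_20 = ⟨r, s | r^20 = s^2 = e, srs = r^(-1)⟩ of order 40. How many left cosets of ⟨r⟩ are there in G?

2

|⟨r⟩| = 20 and |G| = 40.
By Lagrange, [G : H] = |G|/|H| = 40/20 = 2.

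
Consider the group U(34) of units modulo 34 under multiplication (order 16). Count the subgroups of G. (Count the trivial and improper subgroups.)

|G| = 16, so by Lagrange every subgroup order divides 16. Divisors: 1, 2, 4, 8, 16.
Subgroups by order — order 1: 1; order 2: 1; order 4: 1; order 8: 1; order 16: 1.
Total: 1 + 1 + 1 + 1 + 1 = 5.

5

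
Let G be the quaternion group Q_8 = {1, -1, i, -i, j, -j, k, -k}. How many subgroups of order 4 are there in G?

3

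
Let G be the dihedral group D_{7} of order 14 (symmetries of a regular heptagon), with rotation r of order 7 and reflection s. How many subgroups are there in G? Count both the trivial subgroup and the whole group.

10

|G| = 14, so by Lagrange every subgroup order divides 14. Divisors: 1, 2, 7, 14.
Subgroups by order — order 1: 1; order 2: 7; order 7: 1; order 14: 1.
Total: 1 + 7 + 1 + 1 = 10.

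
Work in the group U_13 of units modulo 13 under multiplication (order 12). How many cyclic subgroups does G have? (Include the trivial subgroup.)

Group the elements of G by the cyclic subgroup they generate; each cyclic subgroup of order d accounts for φ(d) elements.
Cyclic subgroups by order — order 1: 1; order 2: 1; order 3: 1; order 4: 1; order 6: 1; order 12: 1.
Total: 6.

6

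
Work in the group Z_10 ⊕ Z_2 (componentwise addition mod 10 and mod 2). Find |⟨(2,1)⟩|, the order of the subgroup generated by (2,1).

10

The order of (2,1) in Z_10 × Z_2 is lcm(ord(2) in Z_10, ord(1) in Z_2).
ord(2) = 5 and ord(1) = 2, so |⟨(2,1)⟩| = lcm(5, 2) = 10.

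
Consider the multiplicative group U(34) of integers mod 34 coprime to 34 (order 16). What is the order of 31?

Compute successive powers of 31 mod 34: 31, 9, 7, 13, 29, 15, 23, 33, …; 31^16 ≡ 1 (mod 34).
So |⟨31⟩| = 16.

16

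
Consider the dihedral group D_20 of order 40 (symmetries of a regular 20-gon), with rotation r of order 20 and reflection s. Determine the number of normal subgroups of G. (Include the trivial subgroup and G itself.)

9

G has 48 subgroups. Checking conjugation-invariance by order — order 1: 1/1 normal; order 2: 1/21 normal; order 4: 1/11 normal; order 5: 1/1 normal; order 8: 0/5 normal; order 10: 1/5 normal; order 20: 3/3 normal; order 40: 1/1 normal.
Total normal subgroups: 9.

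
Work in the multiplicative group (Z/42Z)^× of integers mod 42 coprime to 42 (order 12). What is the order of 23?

6

Compute successive powers of 23 mod 42: 23, 25, 29, 37, 11, 1; 23^6 ≡ 1 (mod 42).
So |⟨23⟩| = 6.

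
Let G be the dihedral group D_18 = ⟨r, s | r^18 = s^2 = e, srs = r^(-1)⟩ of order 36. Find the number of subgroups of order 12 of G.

|G| = 36 and 12 | 36, so subgroups of order 12 are possible by Lagrange.
The subgroups of order 12 are: {e, r^3, r^6, r^9, r^12, r^15, rs, r^4s, r^7s, r^10s, r^13s, r^16s}; {e, r^3, r^6, r^9, r^12, r^15, r^2s, r^5s, r^8s, r^11s, r^14s, r^17s}; {e, r^3, r^6, r^9, r^12, r^15, s, r^3s, r^6s, r^9s, r^12s, r^15s}.
So G has 3 subgroups of order 12.

3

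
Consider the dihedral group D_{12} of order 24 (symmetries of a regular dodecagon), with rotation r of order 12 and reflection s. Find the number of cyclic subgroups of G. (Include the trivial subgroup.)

Group the elements of G by the cyclic subgroup they generate; each cyclic subgroup of order d accounts for φ(d) elements.
Cyclic subgroups by order — order 1: 1; order 2: 13; order 3: 1; order 4: 1; order 6: 1; order 12: 1.
Total: 18.

18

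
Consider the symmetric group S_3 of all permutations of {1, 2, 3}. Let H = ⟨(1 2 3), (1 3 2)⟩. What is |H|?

|⟨(1 2 3)⟩| = 3 and |⟨(1 3 2)⟩| = 3, so |H| is a multiple of lcm(3, 3) = 3 and divides |G| = 6.
Closing under the operation: H = {e, (1 2 3), (1 3 2)}, so |H| = 3.

3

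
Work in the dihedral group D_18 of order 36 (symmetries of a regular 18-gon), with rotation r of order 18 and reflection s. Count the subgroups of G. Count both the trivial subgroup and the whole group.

45

|G| = 36, so by Lagrange every subgroup order divides 36. Divisors: 1, 2, 3, 4, 6, 9, 12, 18, 36.
Subgroups by order — order 1: 1; order 2: 19; order 3: 1; order 4: 9; order 6: 7; order 9: 1; order 12: 3; order 18: 3; order 36: 1.
Total: 1 + 19 + 1 + 9 + 7 + 1 + 3 + 3 + 1 = 45.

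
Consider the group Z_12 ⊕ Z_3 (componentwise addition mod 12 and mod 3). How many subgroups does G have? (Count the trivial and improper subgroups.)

18

|G| = 36, so by Lagrange every subgroup order divides 36. Divisors: 1, 2, 3, 4, 6, 9, 12, 18, 36.
Subgroups by order — order 1: 1; order 2: 1; order 3: 4; order 4: 1; order 6: 4; order 9: 1; order 12: 4; order 18: 1; order 36: 1.
Total: 1 + 1 + 4 + 1 + 4 + 1 + 4 + 1 + 1 = 18.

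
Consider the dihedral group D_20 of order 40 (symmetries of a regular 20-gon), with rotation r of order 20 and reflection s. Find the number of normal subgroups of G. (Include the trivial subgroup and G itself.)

G has 48 subgroups. Checking conjugation-invariance by order — order 1: 1/1 normal; order 2: 1/21 normal; order 4: 1/11 normal; order 5: 1/1 normal; order 8: 0/5 normal; order 10: 1/5 normal; order 20: 3/3 normal; order 40: 1/1 normal.
Total normal subgroups: 9.

9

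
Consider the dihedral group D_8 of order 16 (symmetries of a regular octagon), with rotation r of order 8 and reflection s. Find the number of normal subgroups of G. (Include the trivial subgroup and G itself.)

7

G has 19 subgroups. Checking conjugation-invariance by order — order 1: 1/1 normal; order 2: 1/9 normal; order 4: 1/5 normal; order 8: 3/3 normal; order 16: 1/1 normal.
Total normal subgroups: 7.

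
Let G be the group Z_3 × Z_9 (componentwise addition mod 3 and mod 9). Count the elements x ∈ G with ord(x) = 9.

18

An element (a,b) has order lcm(ord(a), ord(b)); count pairs with lcm equal to 9.
Enumerating gives 18 such elements.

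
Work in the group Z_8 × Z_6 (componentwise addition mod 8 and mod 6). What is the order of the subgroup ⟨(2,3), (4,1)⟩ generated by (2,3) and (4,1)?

|⟨(2,3)⟩| = 4 and |⟨(4,1)⟩| = 6, so |H| is a multiple of lcm(4, 6) = 12 and divides |G| = 48.
Closing under the operation: H = {(0,0), (0,1), (0,2), (0,3), (0,4), (0,5), (2,0), (2,1), (2,2), (2,3), (2,4), (2,5), (4,0), (4,1), (4,2), (4,3), (4,4), (4,5), (6,0), (6,1), (6,2), (6,3), (6,4), (6,5)}, so |H| = 24.

24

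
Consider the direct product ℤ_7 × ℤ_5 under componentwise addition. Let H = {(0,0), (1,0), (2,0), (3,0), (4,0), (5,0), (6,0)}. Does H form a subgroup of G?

|H| = 7 divides |G| = 35, consistent with Lagrange.
H contains the identity, every element's inverse is in H, and H is closed under +: it is a subgroup.
In fact H = ⟨(4,0)⟩.

Yes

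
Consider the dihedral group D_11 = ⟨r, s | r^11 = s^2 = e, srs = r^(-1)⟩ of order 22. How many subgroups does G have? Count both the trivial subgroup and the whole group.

14

|G| = 22, so by Lagrange every subgroup order divides 22. Divisors: 1, 2, 11, 22.
Subgroups by order — order 1: 1; order 2: 11; order 11: 1; order 22: 1.
Total: 1 + 11 + 1 + 1 = 14.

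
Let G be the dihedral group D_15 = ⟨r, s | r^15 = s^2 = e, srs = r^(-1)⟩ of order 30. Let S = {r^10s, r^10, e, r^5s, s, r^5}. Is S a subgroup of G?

|S| = 6 divides |G| = 30, consistent with Lagrange.
S contains the identity, every element's inverse is in S, and S is closed under ·: it is a subgroup.

Yes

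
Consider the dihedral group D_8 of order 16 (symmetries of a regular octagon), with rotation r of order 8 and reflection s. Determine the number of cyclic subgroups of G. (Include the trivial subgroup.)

Group the elements of G by the cyclic subgroup they generate; each cyclic subgroup of order d accounts for φ(d) elements.
Cyclic subgroups by order — order 1: 1; order 2: 9; order 4: 1; order 8: 1.
Total: 12.

12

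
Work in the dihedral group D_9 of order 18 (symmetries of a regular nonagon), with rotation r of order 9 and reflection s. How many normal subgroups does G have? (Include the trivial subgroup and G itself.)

4

G has 16 subgroups. Checking conjugation-invariance by order — order 1: 1/1 normal; order 2: 0/9 normal; order 3: 1/1 normal; order 6: 0/3 normal; order 9: 1/1 normal; order 18: 1/1 normal.
Total normal subgroups: 4.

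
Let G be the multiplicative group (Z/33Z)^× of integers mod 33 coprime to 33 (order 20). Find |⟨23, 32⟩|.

4

|⟨23⟩| = 2 and |⟨32⟩| = 2, so |H| is a multiple of lcm(2, 2) = 2 and divides |G| = 20.
Closing under the operation: H = {1, 10, 23, 32}, so |H| = 4.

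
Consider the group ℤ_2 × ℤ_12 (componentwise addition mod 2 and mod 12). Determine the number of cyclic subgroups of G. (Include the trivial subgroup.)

Each element a generates a cyclic subgroup ⟨a⟩; distinct elements may generate the same one (a cyclic group of order d has φ(d) generators).
Cyclic subgroups by order — order 1: 1; order 2: 3; order 3: 1; order 4: 2; order 6: 3; order 12: 2.
Total: 12.

12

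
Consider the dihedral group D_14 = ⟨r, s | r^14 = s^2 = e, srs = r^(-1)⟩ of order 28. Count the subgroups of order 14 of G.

3

|G| = 28 and 14 | 28, so subgroups of order 14 are possible by Lagrange.
The subgroups of order 14 are: {e, r, r^2, r^3, r^4, r^5, r^6, r^7, r^8, r^9, r^10, r^11, r^12, r^13}; {e, r^2, r^4, r^6, r^8, r^10, r^12, s, r^2s, r^4s, r^6s, r^8s, r^10s, r^12s}; {e, r^2, r^4, r^6, r^8, r^10, r^12, rs, r^3s, r^5s, r^7s, r^9s, r^11s, r^13s}.
So G has 3 subgroups of order 14.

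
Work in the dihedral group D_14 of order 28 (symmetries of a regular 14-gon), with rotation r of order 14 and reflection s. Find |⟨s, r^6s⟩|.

|⟨s⟩| = 2 and |⟨r^6s⟩| = 2, so |H| is a multiple of lcm(2, 2) = 2 and divides |G| = 28.
Closing under the operation: H = {e, r^2, r^4, r^6, r^8, r^10, r^12, s, r^2s, r^4s, r^6s, r^8s, r^10s, r^12s}, so |H| = 14.

14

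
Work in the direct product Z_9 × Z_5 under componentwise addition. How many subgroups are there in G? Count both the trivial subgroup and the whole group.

|G| = 45, so by Lagrange every subgroup order divides 45. Divisors: 1, 3, 5, 9, 15, 45.
Subgroups by order — order 1: 1; order 3: 1; order 5: 1; order 9: 1; order 15: 1; order 45: 1.
Total: 1 + 1 + 1 + 1 + 1 + 1 = 6.

6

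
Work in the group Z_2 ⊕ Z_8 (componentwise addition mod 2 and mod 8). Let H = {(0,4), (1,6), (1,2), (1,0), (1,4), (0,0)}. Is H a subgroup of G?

No

|H| = 6 does not divide |G| = 16, so by Lagrange H is not a subgroup.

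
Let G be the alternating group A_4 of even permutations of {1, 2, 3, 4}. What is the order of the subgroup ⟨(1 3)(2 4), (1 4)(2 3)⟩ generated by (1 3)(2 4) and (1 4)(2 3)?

|⟨(1 3)(2 4)⟩| = 2 and |⟨(1 4)(2 3)⟩| = 2, so |H| is a multiple of lcm(2, 2) = 2 and divides |G| = 12.
Closing under the operation: H = {e, (1 2)(3 4), (1 3)(2 4), (1 4)(2 3)}, so |H| = 4.

4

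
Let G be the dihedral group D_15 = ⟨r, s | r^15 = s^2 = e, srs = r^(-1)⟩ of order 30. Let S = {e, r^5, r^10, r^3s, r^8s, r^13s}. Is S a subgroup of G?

|S| = 6 divides |G| = 30, consistent with Lagrange.
S contains the identity, every element's inverse is in S, and S is closed under ·: it is a subgroup.

Yes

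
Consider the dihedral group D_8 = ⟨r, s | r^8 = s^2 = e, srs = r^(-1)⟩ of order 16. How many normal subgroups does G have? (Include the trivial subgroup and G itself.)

G has 19 subgroups. Checking conjugation-invariance by order — order 1: 1/1 normal; order 2: 1/9 normal; order 4: 1/5 normal; order 8: 3/3 normal; order 16: 1/1 normal.
Total normal subgroups: 7.

7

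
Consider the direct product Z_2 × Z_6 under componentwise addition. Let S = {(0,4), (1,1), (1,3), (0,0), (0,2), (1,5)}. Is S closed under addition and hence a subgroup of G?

|S| = 6 divides |G| = 12, consistent with Lagrange.
S contains the identity, every element's inverse is in S, and S is closed under +: it is a subgroup.
In fact S = ⟨(1,5)⟩.

Yes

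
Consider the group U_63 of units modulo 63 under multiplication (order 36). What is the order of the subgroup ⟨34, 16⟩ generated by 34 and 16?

18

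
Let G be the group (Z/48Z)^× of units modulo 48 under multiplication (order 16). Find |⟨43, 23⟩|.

8

|⟨43⟩| = 4 and |⟨23⟩| = 2, so |H| is a multiple of lcm(4, 2) = 4 and divides |G| = 16.
Closing under the operation: H = {1, 5, 19, 23, 25, 29, 43, 47}, so |H| = 8.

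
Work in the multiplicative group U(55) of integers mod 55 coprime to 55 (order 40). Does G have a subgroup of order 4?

Yes

4 | 40. A subgroup of order 4 is {1, 12, 23, 34}.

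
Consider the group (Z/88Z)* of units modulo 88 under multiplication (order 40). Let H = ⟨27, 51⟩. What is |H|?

20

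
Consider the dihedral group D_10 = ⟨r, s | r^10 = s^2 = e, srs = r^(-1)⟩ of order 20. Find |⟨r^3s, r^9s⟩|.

|⟨r^3s⟩| = 2 and |⟨r^9s⟩| = 2, so |H| is a multiple of lcm(2, 2) = 2 and divides |G| = 20.
Closing under the operation: H = {e, r^2, r^4, r^6, r^8, rs, r^3s, r^5s, r^7s, r^9s}, so |H| = 10.

10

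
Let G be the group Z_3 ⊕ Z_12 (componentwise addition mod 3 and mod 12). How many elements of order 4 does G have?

An element (a,b) has order lcm(ord(a), ord(b)); count pairs with lcm equal to 4.
Enumerating gives 2 such elements.

2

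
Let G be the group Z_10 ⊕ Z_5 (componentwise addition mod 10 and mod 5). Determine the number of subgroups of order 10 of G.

|G| = 50 and 10 | 50, so subgroups of order 10 are possible by Lagrange.
The subgroups of order 10 are: {(0,0), (0,1), (0,2), (0,3), (0,4), (5,0), (5,1), (5,2), (5,3), (5,4)}; {(0,0), (1,0), (2,0), (3,0), (4,0), (5,0), (6,0), (7,0), (8,0), (9,0)}; {(0,0), (1,1), (2,2), (3,3), (4,4), (5,0), (6,1), (7,2), (8,3), (9,4)}; {(0,0), (1,2), (2,4), (3,1), (4,3), (5,0), (6,2), (7,4), (8,1), (9,3)}; … (6 in all).
So G has 6 subgroups of order 10.

6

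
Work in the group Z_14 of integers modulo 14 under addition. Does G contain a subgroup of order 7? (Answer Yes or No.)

Yes

7 | 14. A subgroup of order 7 is {0, 2, 4, 6, 8, 10, 12}.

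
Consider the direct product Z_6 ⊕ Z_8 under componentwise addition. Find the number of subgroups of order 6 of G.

3

|G| = 48 and 6 | 48, so subgroups of order 6 are possible by Lagrange.
The subgroups of order 6 are: {(0,0), (0,4), (2,0), (2,4), (4,0), (4,4)}; {(0,0), (1,0), (2,0), (3,0), (4,0), (5,0)}; {(0,0), (1,4), (2,0), (3,4), (4,0), (5,4)}.
So G has 3 subgroups of order 6.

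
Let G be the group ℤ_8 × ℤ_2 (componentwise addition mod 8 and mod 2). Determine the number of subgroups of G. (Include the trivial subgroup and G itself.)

|G| = 16, so by Lagrange every subgroup order divides 16. Divisors: 1, 2, 4, 8, 16.
Subgroups by order — order 1: 1; order 2: 3; order 4: 3; order 8: 3; order 16: 1.
Total: 1 + 3 + 3 + 3 + 1 = 11.

11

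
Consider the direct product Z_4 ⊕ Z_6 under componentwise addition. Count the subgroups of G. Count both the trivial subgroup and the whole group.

|G| = 24, so by Lagrange every subgroup order divides 24. Divisors: 1, 2, 3, 4, 6, 8, 12, 24.
Subgroups by order — order 1: 1; order 2: 3; order 3: 1; order 4: 3; order 6: 3; order 8: 1; order 12: 3; order 24: 1.
Total: 1 + 3 + 1 + 3 + 3 + 1 + 3 + 1 = 16.

16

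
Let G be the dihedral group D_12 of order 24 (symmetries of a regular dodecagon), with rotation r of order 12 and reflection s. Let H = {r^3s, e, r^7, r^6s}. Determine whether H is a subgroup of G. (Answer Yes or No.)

r^7 ∈ H but its inverse r^5 ∉ H, so H is not a subgroup.

No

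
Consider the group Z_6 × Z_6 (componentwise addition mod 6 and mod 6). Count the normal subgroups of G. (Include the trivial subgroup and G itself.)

G is abelian, so every subgroup is normal.
G has 30 subgroups in total, hence 30 normal subgroups.

30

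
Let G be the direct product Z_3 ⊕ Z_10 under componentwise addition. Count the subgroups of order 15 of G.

|G| = 30 and 15 | 30, so subgroups of order 15 are possible by Lagrange.
The subgroups of order 15 are: {(0,0), (0,2), (0,4), (0,6), (0,8), (1,0), (1,2), (1,4), (1,6), (1,8), (2,0), (2,2), (2,4), (2,6), (2,8)}.
So G has 1 subgroup of order 15.

1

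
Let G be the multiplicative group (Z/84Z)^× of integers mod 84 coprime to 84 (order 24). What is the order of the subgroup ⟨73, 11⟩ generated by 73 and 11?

12

|⟨73⟩| = 6 and |⟨11⟩| = 6, so |H| is a multiple of lcm(6, 6) = 6 and divides |G| = 24.
Closing under the operation: H = {1, 11, 13, 23, 25, 37, 47, 59, 61, 71, 73, 83}, so |H| = 12.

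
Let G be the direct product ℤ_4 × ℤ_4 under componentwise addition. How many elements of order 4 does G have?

12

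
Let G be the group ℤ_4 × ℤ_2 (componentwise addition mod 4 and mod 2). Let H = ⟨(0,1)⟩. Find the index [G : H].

|⟨(0,1)⟩| = 2 and |G| = 8.
By Lagrange, [G : H] = |G|/|H| = 8/2 = 4.

4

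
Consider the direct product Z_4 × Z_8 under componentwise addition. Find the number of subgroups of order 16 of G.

|G| = 32 and 16 | 32, so subgroups of order 16 are possible by Lagrange.
The subgroups of order 16 are: {(0,0), (0,1), (0,2), (0,3), (0,4), (0,5), (0,6), (0,7), (2,0), (2,1), (2,2), (2,3), (2,4), (2,5), (2,6), (2,7)}; {(0,0), (0,2), (0,4), (0,6), (1,0), (1,2), (1,4), (1,6), (2,0), (2,2), (2,4), (2,6), (3,0), (3,2), (3,4), (3,6)}; {(0,0), (0,2), (0,4), (0,6), (1,1), (1,3), (1,5), (1,7), (2,0), (2,2), (2,4), (2,6), (3,1), (3,3), (3,5), (3,7)}.
So G has 3 subgroups of order 16.

3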